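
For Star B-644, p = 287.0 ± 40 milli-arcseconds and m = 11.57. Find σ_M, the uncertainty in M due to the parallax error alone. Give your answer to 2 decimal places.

σ_M = 0.30 mag

M = m − 5 log₁₀ d + 5 = m + 5 log₁₀ p + 5, so ∂M/∂p = 5/(p ln 10).
σ_M = (5/ln 10) · (σ_p/p) = 2.1715 × 40/287.0 = 2.1715 × 0.13937 = 0.30264.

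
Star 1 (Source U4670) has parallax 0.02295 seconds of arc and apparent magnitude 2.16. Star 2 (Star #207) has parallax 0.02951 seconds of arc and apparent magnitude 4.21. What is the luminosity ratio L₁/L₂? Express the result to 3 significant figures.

d₁ = 1/p₁ = 1/0.02295″ = 43.573 pc; d₂ = 1/p₂ = 1/0.02951″ = 33.887 pc.
M₁ = m₁ − 5 log₁₀ d₁ + 5 = 2.16 − 8.1961 + 5 = -1.0361.
M₂ = 4.21 − 7.6502 + 5 = 1.5598.
L₁/L₂ = 10^(0.4(M₂ − M₁)) = 10^(0.4 × 2.5959) = 10^1.03836 = 10.923.

L₁/L₂ = 10.9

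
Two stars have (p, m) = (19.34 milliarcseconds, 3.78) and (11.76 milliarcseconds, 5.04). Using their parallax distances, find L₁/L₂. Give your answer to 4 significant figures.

d₁ = 1/p₁ = 1/0.01934″ = 51.706 pc; d₂ = 1/p₂ = 1/0.01176″ = 85.034 pc.
M₁ = m₁ − 5 log₁₀ d₁ + 5 = 3.78 − 8.5677 + 5 = 0.2123.
M₂ = 5.04 − 9.6480 + 5 = 0.3920.
L₁/L₂ = 10^(0.4(M₂ − M₁)) = 10^(0.4 × 0.1797) = 10^0.07188 = 1.18.

L₁/L₂ = 1.180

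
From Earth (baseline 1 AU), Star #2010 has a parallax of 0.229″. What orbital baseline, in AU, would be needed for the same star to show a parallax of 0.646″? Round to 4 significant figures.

Parallax scales linearly with baseline: p ∝ B, so B = p_target / p_Earth × 1 AU.
B = 0.646 / 0.229 = 2.821 AU.

2.821 AU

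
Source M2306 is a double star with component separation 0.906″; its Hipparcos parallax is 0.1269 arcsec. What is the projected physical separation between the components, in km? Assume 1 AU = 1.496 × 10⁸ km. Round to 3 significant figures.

d = 1/p = 1/0.1269″ = 7.8802 pc.
At distance d (pc), an angle of θ arcsec spans θ·d AU: s = 0.906 × 7.8802 = 7.1395 AU.
= 7.1395 × 1.496 × 10⁸ km = 1.0681 × 10^9 km.

1.07 × 10^9 km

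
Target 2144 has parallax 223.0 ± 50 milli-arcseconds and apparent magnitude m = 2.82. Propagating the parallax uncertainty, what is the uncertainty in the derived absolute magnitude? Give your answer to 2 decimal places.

M = m − 5 log₁₀ d + 5 = m + 5 log₁₀ p + 5, so ∂M/∂p = 5/(p ln 10).
σ_M = (5/ln 10) · (σ_p/p) = 2.1715 × 50/223.0 = 2.1715 × 0.22422 = 0.48689.

σ_M = 0.49 mag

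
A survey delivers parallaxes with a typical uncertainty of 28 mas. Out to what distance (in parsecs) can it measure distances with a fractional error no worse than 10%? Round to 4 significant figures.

σ_d/d = σ_p/p, so the condition is σ_p/p ≤ 0.10, i.e. p ≥ σ_p/0.10.
p_min = 28/0.10 = 280 mas = 0.28 arcsec.
d_max = 1/p_min = 1/0.28 = 3.5714 pc.

3.571 pc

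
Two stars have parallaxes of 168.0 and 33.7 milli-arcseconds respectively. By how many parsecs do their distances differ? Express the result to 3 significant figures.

d_A = 1/0.1680″ = 5.9524 pc; d_B = 1/0.03370″ = 29.674 pc.
|d_B − d_A| = |29.674 − 5.9524| = 23.722 pc.

23.7 pc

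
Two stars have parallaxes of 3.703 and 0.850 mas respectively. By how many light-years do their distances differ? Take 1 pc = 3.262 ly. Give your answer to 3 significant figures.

d_A = 1/0.003703″ = 270.05 pc; d_B = 1/0.0008500″ = 1176.5 pc.
|d_B − d_A| = |1176.5 − 270.05| = 906.45 pc = 906.45 × 3.262 ly = 2956.8 ly.

2960 ly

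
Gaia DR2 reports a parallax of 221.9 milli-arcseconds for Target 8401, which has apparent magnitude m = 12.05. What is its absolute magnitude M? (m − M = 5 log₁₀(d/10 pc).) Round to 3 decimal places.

M = 13.781

d = 1/p = 1/0.2219″ = 4.5065 pc.
m − M = 5 log₁₀(4.5065) − 5 = 3.2692 − 5 = -1.7308.
M = m − (m − M) = 12.05 − (-1.7308) = 13.781.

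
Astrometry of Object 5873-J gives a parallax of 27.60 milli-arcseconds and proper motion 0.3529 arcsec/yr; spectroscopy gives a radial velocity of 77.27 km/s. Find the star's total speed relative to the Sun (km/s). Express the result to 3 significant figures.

98.2 km/s

d = 1/p = 1/0.02760″ = 36.232 pc.
v_t = 4.740 μ d = 4.740 × 0.3529 × 36.232 = 60.607 km/s.
v = √(v_r² + v_t²) = √(77.27² + 60.607²) = √9643.86 = 98.203 km/s.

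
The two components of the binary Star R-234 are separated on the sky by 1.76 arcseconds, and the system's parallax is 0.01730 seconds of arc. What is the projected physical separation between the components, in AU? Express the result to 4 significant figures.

101.7 AU

d = 1/p = 1/0.01730″ = 57.803 pc.
At distance d (pc), an angle of θ arcsec spans θ·d AU: s = 1.76 × 57.803 = 101.73 AU.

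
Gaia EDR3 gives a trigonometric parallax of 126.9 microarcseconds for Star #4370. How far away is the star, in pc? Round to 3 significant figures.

7880 pc

p = 126.9 microarcseconds = 0.0001269 arcsec.
d = 1/p = 1/0.0001269 = 7880.2 pc.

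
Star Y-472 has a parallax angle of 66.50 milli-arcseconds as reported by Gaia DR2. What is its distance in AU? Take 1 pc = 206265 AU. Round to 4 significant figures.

p = 66.50 milli-arcseconds = 0.06650 arcsec.
d = 1/p = 1/0.06650 = 15.038 pc.
In AU: 15.038 × 206265 = 3.1018 × 10^6 AU.

3.102 × 10^6 AU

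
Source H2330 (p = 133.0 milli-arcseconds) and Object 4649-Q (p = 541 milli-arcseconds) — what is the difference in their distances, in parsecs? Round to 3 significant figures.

5.67 pc

d_A = 1/0.1330″ = 7.5188 pc; d_B = 1/0.5410″ = 1.8484 pc.
|d_B − d_A| = |1.8484 − 7.5188| = 5.6704 pc.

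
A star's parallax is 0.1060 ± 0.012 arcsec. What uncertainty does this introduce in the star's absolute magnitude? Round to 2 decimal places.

σ_M = 0.25 mag

M = m − 5 log₁₀ d + 5 = m + 5 log₁₀ p + 5, so ∂M/∂p = 5/(p ln 10).
σ_M = (5/ln 10) · (σ_p/p) = 2.1715 × 0.012/0.1060 = 2.1715 × 0.11321 = 0.24584.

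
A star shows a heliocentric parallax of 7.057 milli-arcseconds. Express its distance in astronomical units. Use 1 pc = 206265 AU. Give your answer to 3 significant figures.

p = 7.057 milli-arcseconds = 0.007057 arcsec.
d = 1/p = 1/0.007057 = 141.7 pc.
In AU: 141.7 × 206265 = 2.9228 × 10^7 AU.

2.92 × 10^7 AU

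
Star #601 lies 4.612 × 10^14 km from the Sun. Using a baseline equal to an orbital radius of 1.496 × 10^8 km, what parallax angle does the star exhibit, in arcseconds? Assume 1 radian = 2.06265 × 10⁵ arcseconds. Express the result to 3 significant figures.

θ ≈ B/d = (1.496 × 10^8) / (4.612 × 10^14) = 3.2437 × 10^-7 rad.
In arcseconds: 3.2437 × 10^-7 × 206265 = 0.066906″.

0.0669 arcsec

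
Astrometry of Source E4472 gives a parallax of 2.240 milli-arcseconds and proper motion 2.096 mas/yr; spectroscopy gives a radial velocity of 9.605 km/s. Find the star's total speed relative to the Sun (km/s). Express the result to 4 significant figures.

10.58 km/s

d = 1/p = 1/0.002240″ = 446.43 pc.
μ = 2.096 mas/yr = 0.002096 ″/yr.
v_t = 4.740 μ d = 4.740 × 0.002096 × 446.43 = 4.4353 km/s.
v = √(v_r² + v_t²) = √(9.605² + 4.4353²) = √111.928 = 10.58 km/s.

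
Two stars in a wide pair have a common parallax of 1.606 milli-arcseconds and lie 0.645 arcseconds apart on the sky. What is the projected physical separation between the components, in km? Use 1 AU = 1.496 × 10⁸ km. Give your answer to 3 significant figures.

d = 1/p = 1/0.001606″ = 622.67 pc.
At distance d (pc), an angle of θ arcsec spans θ·d AU: s = 0.645 × 622.67 = 401.62 AU.
= 401.62 × 1.496 × 10⁸ km = 6.0082 × 10^10 km.

6.01 × 10^10 km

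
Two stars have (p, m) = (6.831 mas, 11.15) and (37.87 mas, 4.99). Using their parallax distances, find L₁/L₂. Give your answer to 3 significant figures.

d₁ = 1/p₁ = 1/0.006831″ = 146.39 pc; d₂ = 1/p₂ = 1/0.03787″ = 26.406 pc.
M₁ = m₁ − 5 log₁₀ d₁ + 5 = 11.15 − 10.8276 + 5 = 5.3224.
M₂ = 4.99 − 7.1085 + 5 = 2.8815.
L₁/L₂ = 10^(0.4(M₂ − M₁)) = 10^(0.4 × (-2.4409)) = 10^(-0.97636) = 0.10559.

L₁/L₂ = 0.106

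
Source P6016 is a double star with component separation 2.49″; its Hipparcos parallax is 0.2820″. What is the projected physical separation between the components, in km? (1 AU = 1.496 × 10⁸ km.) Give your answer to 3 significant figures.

d = 1/p = 1/0.2820″ = 3.5461 pc.
At distance d (pc), an angle of θ arcsec spans θ·d AU: s = 2.49 × 3.5461 = 8.8298 AU.
= 8.8298 × 1.496 × 10⁸ km = 1.3209 × 10^9 km.

1.32 × 10^9 km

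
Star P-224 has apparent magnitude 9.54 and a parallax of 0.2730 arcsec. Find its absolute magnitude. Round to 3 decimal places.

M = 11.721

d = 1/p = 1/0.2730″ = 3.663 pc.
m − M = 5 log₁₀(3.663) − 5 = 2.8192 − 5 = -2.1808.
M = m − (m − M) = 9.54 − (-2.1808) = 11.721.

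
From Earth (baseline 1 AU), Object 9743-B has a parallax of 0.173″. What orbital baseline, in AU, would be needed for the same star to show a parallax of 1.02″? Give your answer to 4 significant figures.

5.896 AU

Parallax scales linearly with baseline: p ∝ B, so B = p_target / p_Earth × 1 AU.
B = 1.02 / 0.173 = 5.896 AU.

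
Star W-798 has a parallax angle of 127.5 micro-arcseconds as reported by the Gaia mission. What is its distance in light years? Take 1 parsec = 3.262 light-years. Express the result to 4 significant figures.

p = 127.5 micro-arcseconds = 0.0001275 arcsec.
d = 1/p = 1/0.0001275 = 7843.1 pc.
In light-years: 7843.1 × 3.262 = 25584 ly.

25580 light years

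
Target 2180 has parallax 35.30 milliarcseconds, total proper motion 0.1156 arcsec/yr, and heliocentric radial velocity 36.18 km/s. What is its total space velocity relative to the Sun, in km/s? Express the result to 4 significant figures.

39.37 km/s

d = 1/p = 1/0.03530″ = 28.329 pc.
v_t = 4.740 μ d = 4.740 × 0.1156 × 28.329 = 15.523 km/s.
v = √(v_r² + v_t²) = √(36.18² + 15.523²) = √1549.96 = 39.37 km/s.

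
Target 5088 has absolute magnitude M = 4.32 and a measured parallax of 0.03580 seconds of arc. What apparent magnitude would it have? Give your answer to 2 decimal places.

d = 1/p = 1/0.03580″ = 27.933 pc.
m − M = 5 log₁₀ d − 5 = 5 log₁₀(27.933) − 5 = 7.2306 − 5 = 2.2306.
m = M + (m − M) = 4.32 + 2.2306 = 6.55.

m = 6.55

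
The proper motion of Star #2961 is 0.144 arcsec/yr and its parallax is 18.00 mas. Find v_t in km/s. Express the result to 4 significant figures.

d = 1/p = 1/0.01800″ = 55.556 pc.
v_t = 4.74 × μ × d = 4.74 × 0.144 × 55.556 = 37.92 km/s.

37.92 km/s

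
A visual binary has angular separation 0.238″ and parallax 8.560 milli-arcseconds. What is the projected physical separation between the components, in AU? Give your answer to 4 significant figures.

27.80 AU

d = 1/p = 1/0.008560″ = 116.82 pc.
At distance d (pc), an angle of θ arcsec spans θ·d AU: s = 0.238 × 116.82 = 27.803 AU.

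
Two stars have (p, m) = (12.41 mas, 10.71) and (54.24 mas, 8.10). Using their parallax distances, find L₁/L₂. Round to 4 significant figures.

d₁ = 1/p₁ = 1/0.01241″ = 80.58 pc; d₂ = 1/p₂ = 1/0.05424″ = 18.437 pc.
M₁ = m₁ − 5 log₁₀ d₁ + 5 = 10.71 − 9.5311 + 5 = 6.1789.
M₂ = 8.10 − 6.3285 + 5 = 6.7715.
L₁/L₂ = 10^(0.4(M₂ − M₁)) = 10^(0.4 × 0.5926) = 10^0.23704 = 1.726.

L₁/L₂ = 1.726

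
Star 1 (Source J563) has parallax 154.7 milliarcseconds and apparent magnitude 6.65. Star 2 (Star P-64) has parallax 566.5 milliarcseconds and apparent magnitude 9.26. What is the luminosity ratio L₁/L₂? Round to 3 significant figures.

d₁ = 1/p₁ = 1/0.1547″ = 6.4641 pc; d₂ = 1/p₂ = 1/0.5665″ = 1.7652 pc.
M₁ = m₁ − 5 log₁₀ d₁ + 5 = 6.65 − 4.0525 + 5 = 7.5975.
M₂ = 9.26 − 1.2340 + 5 = 13.0260.
L₁/L₂ = 10^(0.4(M₂ − M₁)) = 10^(0.4 × 5.4285) = 10^2.17140 = 148.39.

L₁/L₂ = 148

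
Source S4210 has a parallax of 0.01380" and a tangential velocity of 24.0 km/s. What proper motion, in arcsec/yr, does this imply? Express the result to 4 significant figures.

0.06987 arcsec/yr

d = 1/p = 1/0.01380″ = 72.464 pc.
μ = v_t / (4.74 d) = 24.0 / (4.74 × 72.464) = 24.0 / 343.48 = 0.069873 ″/yr.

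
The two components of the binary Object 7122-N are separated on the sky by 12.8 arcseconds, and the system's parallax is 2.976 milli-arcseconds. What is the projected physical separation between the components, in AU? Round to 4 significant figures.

d = 1/p = 1/0.002976″ = 336.02 pc.
At distance d (pc), an angle of θ arcsec spans θ·d AU: s = 12.8 × 336.02 = 4301.1 AU.

4301 AU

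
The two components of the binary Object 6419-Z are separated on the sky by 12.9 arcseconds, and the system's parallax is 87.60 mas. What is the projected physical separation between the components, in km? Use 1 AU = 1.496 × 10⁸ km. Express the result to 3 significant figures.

d = 1/p = 1/0.08760″ = 11.416 pc.
At distance d (pc), an angle of θ arcsec spans θ·d AU: s = 12.9 × 11.416 = 147.27 AU.
= 147.27 × 1.496 × 10⁸ km = 2.2032 × 10^10 km.

2.20 × 10^10 km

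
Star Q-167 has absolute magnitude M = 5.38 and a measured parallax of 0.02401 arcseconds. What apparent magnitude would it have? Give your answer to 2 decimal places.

m = 8.48

d = 1/p = 1/0.02401″ = 41.649 pc.
m − M = 5 log₁₀ d − 5 = 5 log₁₀(41.649) − 5 = 8.0980 − 5 = 3.0980.
m = M + (m − M) = 5.38 + 3.0980 = 8.48.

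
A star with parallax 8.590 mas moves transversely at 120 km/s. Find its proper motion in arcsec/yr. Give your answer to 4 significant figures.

0.2175 arcsec/yr

d = 1/p = 1/0.008590″ = 116.41 pc.
μ = v_t / (4.74 d) = 120 / (4.74 × 116.41) = 120 / 551.78 = 0.21748 ″/yr.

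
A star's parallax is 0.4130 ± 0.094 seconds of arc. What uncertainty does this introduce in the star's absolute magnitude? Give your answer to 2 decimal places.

σ_M = 0.49 mag

M = m − 5 log₁₀ d + 5 = m + 5 log₁₀ p + 5, so ∂M/∂p = 5/(p ln 10).
σ_M = (5/ln 10) · (σ_p/p) = 2.1715 × 0.094/0.4130 = 2.1715 × 0.2276 = 0.49423.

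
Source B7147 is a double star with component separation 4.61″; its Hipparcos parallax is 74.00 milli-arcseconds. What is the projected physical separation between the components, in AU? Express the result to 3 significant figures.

d = 1/p = 1/0.07400″ = 13.514 pc.
At distance d (pc), an angle of θ arcsec spans θ·d AU: s = 4.61 × 13.514 = 62.3 AU.

62.3 AU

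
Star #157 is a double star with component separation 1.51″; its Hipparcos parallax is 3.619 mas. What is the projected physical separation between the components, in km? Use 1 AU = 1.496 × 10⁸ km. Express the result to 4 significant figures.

6.242 × 10^10 km

d = 1/p = 1/0.003619″ = 276.32 pc.
At distance d (pc), an angle of θ arcsec spans θ·d AU: s = 1.51 × 276.32 = 417.24 AU.
= 417.24 × 1.496 × 10⁸ km = 6.2419 × 10^10 km.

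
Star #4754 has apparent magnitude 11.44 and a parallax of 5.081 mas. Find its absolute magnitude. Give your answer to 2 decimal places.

d = 1/p = 1/0.005081″ = 196.81 pc.
m − M = 5 log₁₀(196.81) − 5 = 11.4702 − 5 = 6.4702.
M = m − (m − M) = 11.44 − 6.4702 = 4.97.

M = 4.97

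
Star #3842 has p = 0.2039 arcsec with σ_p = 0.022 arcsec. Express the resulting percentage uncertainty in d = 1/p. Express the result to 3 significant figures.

For d = 1/p, |σ_d/d| = |σ_p/p|.
σ_p/p = 0.022 / 0.2039 = 0.1079 = 10.79%.

10.8%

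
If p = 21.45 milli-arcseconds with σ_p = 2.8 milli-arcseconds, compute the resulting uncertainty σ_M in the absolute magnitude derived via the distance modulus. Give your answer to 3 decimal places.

M = m − 5 log₁₀ d + 5 = m + 5 log₁₀ p + 5, so ∂M/∂p = 5/(p ln 10).
σ_M = (5/ln 10) · (σ_p/p) = 2.1715 × 2.8/21.45 = 2.1715 × 0.13054 = 0.28347.

σ_M = 0.283 mag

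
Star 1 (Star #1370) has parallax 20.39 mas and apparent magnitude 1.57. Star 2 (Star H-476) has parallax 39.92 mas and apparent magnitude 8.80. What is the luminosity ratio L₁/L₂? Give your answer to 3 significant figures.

L₁/L₂ = 2990

d₁ = 1/p₁ = 1/0.02039″ = 49.044 pc; d₂ = 1/p₂ = 1/0.03992″ = 25.05 pc.
M₁ = m₁ − 5 log₁₀ d₁ + 5 = 1.57 − 8.4529 + 5 = -1.8829.
M₂ = 8.80 − 6.9940 + 5 = 6.8060.
L₁/L₂ = 10^(0.4(M₂ − M₁)) = 10^(0.4 × 8.6889) = 10^3.47556 = 2989.2.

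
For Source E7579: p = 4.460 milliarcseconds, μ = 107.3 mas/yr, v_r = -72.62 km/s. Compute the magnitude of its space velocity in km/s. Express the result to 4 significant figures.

d = 1/p = 1/0.004460″ = 224.22 pc.
μ = 107.3 mas/yr = 0.1073 ″/yr.
v_t = 4.740 μ d = 4.740 × 0.1073 × 224.22 = 114.04 km/s.
v = √(v_r² + v_t²) = √((-72.62)² + 114.04²) = √18278.8 = 135.2 km/s.

135.2 km/s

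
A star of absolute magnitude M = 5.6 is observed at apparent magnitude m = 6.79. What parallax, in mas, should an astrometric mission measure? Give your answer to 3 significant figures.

m − M = 6.79 − 5.6 = 1.19.
d = 10^((m−M)/5 + 1) = 10^1.238 = 17.298 pc.
p = 1/d = 1/17.298 = 0.05781 arcsec = 57.81 mas.

57.8 mas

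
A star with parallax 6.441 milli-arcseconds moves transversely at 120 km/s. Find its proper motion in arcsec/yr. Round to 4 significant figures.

d = 1/p = 1/0.006441″ = 155.26 pc.
μ = v_t / (4.74 d) = 120 / (4.74 × 155.26) = 120 / 735.93 = 0.16306 ″/yr.

0.1631 arcsec/yr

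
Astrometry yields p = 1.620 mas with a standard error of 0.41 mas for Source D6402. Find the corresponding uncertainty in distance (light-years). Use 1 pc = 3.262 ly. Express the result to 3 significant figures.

510 ly

d = 1/p, so σ_d = σ_p / p².
σ_d = 0.000410 / (0.001620)² = 0.000410 / 0.0000026244 = 156.23 pc = 156.23 × 3.262 ly = 509.62 ly.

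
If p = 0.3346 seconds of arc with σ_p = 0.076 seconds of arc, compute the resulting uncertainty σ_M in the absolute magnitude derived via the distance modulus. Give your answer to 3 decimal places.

σ_M = 0.493 mag

M = m − 5 log₁₀ d + 5 = m + 5 log₁₀ p + 5, so ∂M/∂p = 5/(p ln 10).
σ_M = (5/ln 10) · (σ_p/p) = 2.1715 × 0.076/0.3346 = 2.1715 × 0.22714 = 0.49323.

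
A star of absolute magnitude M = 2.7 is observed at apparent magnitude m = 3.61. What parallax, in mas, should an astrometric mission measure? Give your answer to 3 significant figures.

65.8 mas

m − M = 3.61 − 2.7 = 0.91.
d = 10^((m−M)/5 + 1) = 10^1.182 = 15.205 pc.
p = 1/d = 1/15.205 = 0.065768 arcsec = 65.768 mas.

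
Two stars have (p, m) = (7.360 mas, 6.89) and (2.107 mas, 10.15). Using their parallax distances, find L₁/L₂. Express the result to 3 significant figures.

L₁/L₂ = 1.65

d₁ = 1/p₁ = 1/0.007360″ = 135.87 pc; d₂ = 1/p₂ = 1/0.002107″ = 474.61 pc.
M₁ = m₁ − 5 log₁₀ d₁ + 5 = 6.89 − 10.6656 + 5 = 1.2244.
M₂ = 10.15 − 13.3817 + 5 = 1.7683.
L₁/L₂ = 10^(0.4(M₂ − M₁)) = 10^(0.4 × 0.5439) = 10^0.21756 = 1.6503.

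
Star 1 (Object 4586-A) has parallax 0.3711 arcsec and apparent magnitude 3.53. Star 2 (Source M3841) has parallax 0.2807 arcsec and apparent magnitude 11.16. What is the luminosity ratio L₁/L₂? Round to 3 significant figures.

d₁ = 1/p₁ = 1/0.3711″ = 2.6947 pc; d₂ = 1/p₂ = 1/0.2807″ = 3.5625 pc.
M₁ = m₁ − 5 log₁₀ d₁ + 5 = 3.53 − 2.1526 + 5 = 6.3774.
M₂ = 11.16 − 2.7588 + 5 = 13.4012.
L₁/L₂ = 10^(0.4(M₂ − M₁)) = 10^(0.4 × 7.0238) = 10^2.80952 = 644.94.

L₁/L₂ = 645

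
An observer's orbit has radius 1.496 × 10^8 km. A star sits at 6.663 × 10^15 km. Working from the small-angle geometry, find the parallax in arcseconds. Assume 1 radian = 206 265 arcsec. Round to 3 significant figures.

θ ≈ B/d = (1.496 × 10^8) / (6.663 × 10^15) = 2.2452 × 10^-8 rad.
In arcseconds: 2.2452 × 10^-8 × 206265 = 0.0046311″.

0.00463 arcsec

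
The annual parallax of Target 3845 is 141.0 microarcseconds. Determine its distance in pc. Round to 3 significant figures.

7090 pc

p = 141.0 microarcseconds = 0.0001410 arcsec.
d = 1/p = 1/0.0001410 = 7092.2 pc.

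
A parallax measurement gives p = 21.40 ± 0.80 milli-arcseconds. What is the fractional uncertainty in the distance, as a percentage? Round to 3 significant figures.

3.74%

For d = 1/p, |σ_d/d| = |σ_p/p|.
σ_p/p = 0.80 / 21.40 = 0.037383 = 3.7383%.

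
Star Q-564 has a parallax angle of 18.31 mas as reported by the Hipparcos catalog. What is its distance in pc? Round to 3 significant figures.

54.6 pc

p = 18.31 mas = 0.01831 arcsec.
d = 1/p = 1/0.01831 = 54.615 pc.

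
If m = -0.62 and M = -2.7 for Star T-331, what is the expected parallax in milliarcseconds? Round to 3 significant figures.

m − M = -0.62 − (-2.7) = 2.08.
d = 10^((m−M)/5 + 1) = 10^1.416 = 26.062 pc.
p = 1/d = 1/26.062 = 0.03837 arcsec = 38.37 mas.

38.4 mas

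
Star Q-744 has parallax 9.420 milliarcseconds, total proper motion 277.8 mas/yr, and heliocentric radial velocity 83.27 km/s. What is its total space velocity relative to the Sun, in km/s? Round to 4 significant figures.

d = 1/p = 1/0.009420″ = 106.16 pc.
μ = 277.8 mas/yr = 0.2778 ″/yr.
v_t = 4.740 μ d = 4.740 × 0.2778 × 106.16 = 139.79 km/s.
v = √(v_r² + v_t²) = √(83.27² + 139.79²) = √26475.1 = 162.71 km/s.

162.7 km/s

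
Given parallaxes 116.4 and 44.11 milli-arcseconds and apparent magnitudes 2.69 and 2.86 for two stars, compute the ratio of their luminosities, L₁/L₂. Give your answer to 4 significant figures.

d₁ = 1/p₁ = 1/0.1164″ = 8.5911 pc; d₂ = 1/p₂ = 1/0.04411″ = 22.671 pc.
M₁ = m₁ − 5 log₁₀ d₁ + 5 = 2.69 − 4.6702 + 5 = 3.0198.
M₂ = 2.86 − 6.7774 + 5 = 1.0826.
L₁/L₂ = 10^(0.4(M₂ − M₁)) = 10^(0.4 × (-1.9372)) = 10^(-0.77488) = 0.16793.

L₁/L₂ = 0.1679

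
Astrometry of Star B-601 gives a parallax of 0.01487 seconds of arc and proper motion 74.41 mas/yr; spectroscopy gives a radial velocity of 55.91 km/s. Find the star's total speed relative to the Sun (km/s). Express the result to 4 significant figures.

d = 1/p = 1/0.01487″ = 67.249 pc.
μ = 74.41 mas/yr = 0.07441 ″/yr.
v_t = 4.740 μ d = 4.740 × 0.07441 × 67.249 = 23.719 km/s.
v = √(v_r² + v_t²) = √(55.91² + 23.719²) = √3688.52 = 60.733 km/s.

60.73 km/s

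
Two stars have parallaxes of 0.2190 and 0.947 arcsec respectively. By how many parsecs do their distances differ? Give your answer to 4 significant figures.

d_A = 1/0.2190″ = 4.5662 pc; d_B = 1/0.9470″ = 1.056 pc.
|d_B − d_A| = |1.056 − 4.5662| = 3.5102 pc.

3.510 pc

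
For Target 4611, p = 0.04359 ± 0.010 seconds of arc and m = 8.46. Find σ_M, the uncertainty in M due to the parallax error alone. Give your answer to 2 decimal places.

σ_M = 0.50 mag

M = m − 5 log₁₀ d + 5 = m + 5 log₁₀ p + 5, so ∂M/∂p = 5/(p ln 10).
σ_M = (5/ln 10) · (σ_p/p) = 2.1715 × 0.010/0.04359 = 2.1715 × 0.22941 = 0.49816.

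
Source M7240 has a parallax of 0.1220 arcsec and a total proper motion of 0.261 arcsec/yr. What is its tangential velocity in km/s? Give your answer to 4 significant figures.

10.14 km/s

d = 1/p = 1/0.1220″ = 8.1967 pc.
v_t = 4.74 × μ × d = 4.74 × 0.261 × 8.1967 = 10.14 km/s.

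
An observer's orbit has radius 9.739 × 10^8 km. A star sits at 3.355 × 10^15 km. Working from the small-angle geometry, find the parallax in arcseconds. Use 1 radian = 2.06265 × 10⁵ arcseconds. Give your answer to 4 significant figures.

0.05988 arcsec

θ ≈ B/d = (9.739 × 10^8) / (3.355 × 10^15) = 2.9028 × 10^-7 rad.
In arcseconds: 2.9028 × 10^-7 × 206265 = 0.059875″.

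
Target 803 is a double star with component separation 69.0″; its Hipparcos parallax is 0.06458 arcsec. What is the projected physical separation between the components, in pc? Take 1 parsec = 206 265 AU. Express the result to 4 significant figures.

d = 1/p = 1/0.06458″ = 15.485 pc.
At distance d (pc), an angle of θ arcsec spans θ·d AU: s = 69.0 × 15.485 = 1068.5 AU.
= 1068.5 / 206265 = 0.0051802 pc.

0.005180 pc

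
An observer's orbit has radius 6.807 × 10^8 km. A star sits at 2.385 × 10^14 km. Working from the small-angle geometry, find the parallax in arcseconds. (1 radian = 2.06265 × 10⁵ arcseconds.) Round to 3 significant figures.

0.589 arcsec

θ ≈ B/d = (6.807 × 10^8) / (2.385 × 10^14) = 2.8541 × 10^-6 rad.
In arcseconds: 2.8541 × 10^-6 × 206265 = 0.5887″.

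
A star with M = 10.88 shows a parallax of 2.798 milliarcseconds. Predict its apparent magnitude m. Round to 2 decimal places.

m = 18.65

d = 1/p = 1/0.002798″ = 357.4 pc.
m − M = 5 log₁₀ d − 5 = 5 log₁₀(357.4) − 5 = 12.7658 − 5 = 7.7658.
m = M + (m − M) = 10.88 + 7.7658 = 18.65.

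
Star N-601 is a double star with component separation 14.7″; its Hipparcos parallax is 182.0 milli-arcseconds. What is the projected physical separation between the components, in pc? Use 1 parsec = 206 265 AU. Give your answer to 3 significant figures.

0.000392 pc

d = 1/p = 1/0.1820″ = 5.4945 pc.
At distance d (pc), an angle of θ arcsec spans θ·d AU: s = 14.7 × 5.4945 = 80.769 AU.
= 80.769 / 206265 = 0.00039158 pc.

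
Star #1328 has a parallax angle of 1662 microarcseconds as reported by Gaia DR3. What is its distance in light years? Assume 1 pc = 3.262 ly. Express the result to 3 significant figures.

p = 1662 microarcseconds = 0.001662 arcsec.
d = 1/p = 1/0.001662 = 601.68 pc.
In light-years: 601.68 × 3.262 = 1962.7 ly.

1960 light years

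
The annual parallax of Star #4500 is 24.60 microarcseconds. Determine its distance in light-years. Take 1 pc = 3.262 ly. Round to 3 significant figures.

133000 light years

p = 24.60 microarcseconds = 0.00002460 arcsec.
d = 1/p = 1/0.00002460 = 40650 pc.
In light-years: 40650 × 3.262 = 1.3260 × 10^5 ly.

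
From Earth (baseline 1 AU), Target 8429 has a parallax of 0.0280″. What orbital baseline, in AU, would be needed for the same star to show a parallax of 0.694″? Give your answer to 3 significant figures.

Parallax scales linearly with baseline: p ∝ B, so B = p_target / p_Earth × 1 AU.
B = 0.694 / 0.0280 = 24.786 AU.

24.8 AU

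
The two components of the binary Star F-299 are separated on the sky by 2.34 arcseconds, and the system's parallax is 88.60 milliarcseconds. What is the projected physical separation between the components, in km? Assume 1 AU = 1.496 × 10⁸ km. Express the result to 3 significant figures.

d = 1/p = 1/0.08860″ = 11.287 pc.
At distance d (pc), an angle of θ arcsec spans θ·d AU: s = 2.34 × 11.287 = 26.412 AU.
= 26.412 × 1.496 × 10⁸ km = 3.9512 × 10^9 km.

3.95 × 10^9 km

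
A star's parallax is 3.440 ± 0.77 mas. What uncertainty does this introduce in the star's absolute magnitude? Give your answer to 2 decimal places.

M = m − 5 log₁₀ d + 5 = m + 5 log₁₀ p + 5, so ∂M/∂p = 5/(p ln 10).
σ_M = (5/ln 10) · (σ_p/p) = 2.1715 × 0.77/3.440 = 2.1715 × 0.22384 = 0.48607.

σ_M = 0.49 mag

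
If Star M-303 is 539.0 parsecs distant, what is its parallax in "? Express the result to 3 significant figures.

p = 1/d = 1/539 = 0.0018553 arcsec.

0.00186 "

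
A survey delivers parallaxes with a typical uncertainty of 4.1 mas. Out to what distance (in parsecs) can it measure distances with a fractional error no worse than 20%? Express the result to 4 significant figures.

48.78 pc

σ_d/d = σ_p/p, so the condition is σ_p/p ≤ 0.20, i.e. p ≥ σ_p/0.20.
p_min = 4.1/0.20 = 20.5 mas = 0.0205 arcsec.
d_max = 1/p_min = 1/0.0205 = 48.78 pc.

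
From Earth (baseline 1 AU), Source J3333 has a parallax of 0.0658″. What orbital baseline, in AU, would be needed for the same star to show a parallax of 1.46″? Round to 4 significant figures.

22.19 AU

Parallax scales linearly with baseline: p ∝ B, so B = p_target / p_Earth × 1 AU.
B = 1.46 / 0.0658 = 22.188 AU.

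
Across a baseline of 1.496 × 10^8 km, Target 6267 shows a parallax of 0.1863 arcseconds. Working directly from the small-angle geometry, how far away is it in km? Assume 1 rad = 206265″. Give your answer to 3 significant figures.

θ = 0.1863″ = 0.1863/206265 = 9.0321 × 10^-7 rad.
d = B/θ = (1.496 × 10^8) / (9.0321 × 10^-7) = 1.6563 × 10^14 km.

1.66 × 10^14 km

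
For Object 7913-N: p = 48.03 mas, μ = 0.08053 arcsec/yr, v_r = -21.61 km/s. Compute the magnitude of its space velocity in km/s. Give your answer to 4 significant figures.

d = 1/p = 1/0.04803″ = 20.82 pc.
v_t = 4.740 μ d = 4.740 × 0.08053 × 20.82 = 7.9472 km/s.
v = √(v_r² + v_t²) = √((-21.61)² + 7.9472²) = √530.15 = 23.025 km/s.

23.03 km/s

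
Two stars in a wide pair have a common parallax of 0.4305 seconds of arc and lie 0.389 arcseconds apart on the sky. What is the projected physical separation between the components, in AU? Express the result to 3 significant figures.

d = 1/p = 1/0.4305″ = 2.3229 pc.
At distance d (pc), an angle of θ arcsec spans θ·d AU: s = 0.389 × 2.3229 = 0.90361 AU.

0.904 AU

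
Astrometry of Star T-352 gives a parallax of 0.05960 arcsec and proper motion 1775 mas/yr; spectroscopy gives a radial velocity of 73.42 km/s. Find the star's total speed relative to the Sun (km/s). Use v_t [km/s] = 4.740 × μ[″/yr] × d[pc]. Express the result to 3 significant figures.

d = 1/p = 1/0.05960″ = 16.779 pc.
μ = 1775 mas/yr = 1.775 ″/yr.
v_t = 4.740 μ d = 4.740 × 1.775 × 16.779 = 141.17 km/s.
v = √(v_r² + v_t²) = √(73.42² + 141.17²) = √25319.5 = 159.12 km/s.

159 km/s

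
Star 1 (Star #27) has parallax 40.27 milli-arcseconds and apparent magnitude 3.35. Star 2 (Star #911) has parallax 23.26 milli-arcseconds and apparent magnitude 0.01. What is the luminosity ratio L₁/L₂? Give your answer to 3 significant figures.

d₁ = 1/p₁ = 1/0.04027″ = 24.832 pc; d₂ = 1/p₂ = 1/0.02326″ = 42.992 pc.
M₁ = m₁ − 5 log₁₀ d₁ + 5 = 3.35 − 6.9751 + 5 = 1.3749.
M₂ = 0.01 − 8.1669 + 5 = -3.1569.
L₁/L₂ = 10^(0.4(M₂ − M₁)) = 10^(0.4 × (-4.5318)) = 10^(-1.81272) = 0.015391.

L₁/L₂ = 0.0154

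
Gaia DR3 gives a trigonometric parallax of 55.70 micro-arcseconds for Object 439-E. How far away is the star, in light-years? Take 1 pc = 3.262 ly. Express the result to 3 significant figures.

p = 55.70 micro-arcseconds = 0.00005570 arcsec.
d = 1/p = 1/0.00005570 = 17953 pc.
In light-years: 17953 × 3.262 = 58563 ly.

58600 light years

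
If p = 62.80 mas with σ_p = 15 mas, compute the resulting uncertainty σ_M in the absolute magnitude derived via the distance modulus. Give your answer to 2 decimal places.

σ_M = 0.52 mag

M = m − 5 log₁₀ d + 5 = m + 5 log₁₀ p + 5, so ∂M/∂p = 5/(p ln 10).
σ_M = (5/ln 10) · (σ_p/p) = 2.1715 × 15/62.80 = 2.1715 × 0.23885 = 0.51866.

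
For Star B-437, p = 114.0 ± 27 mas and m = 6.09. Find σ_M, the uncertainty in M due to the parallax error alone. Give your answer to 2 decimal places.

σ_M = 0.51 mag

M = m − 5 log₁₀ d + 5 = m + 5 log₁₀ p + 5, so ∂M/∂p = 5/(p ln 10).
σ_M = (5/ln 10) · (σ_p/p) = 2.1715 × 27/114.0 = 2.1715 × 0.23684 = 0.5143.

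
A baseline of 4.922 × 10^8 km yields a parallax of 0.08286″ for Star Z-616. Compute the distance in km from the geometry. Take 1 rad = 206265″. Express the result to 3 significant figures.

1.23 × 10^15 km

θ = 0.08286″ = 0.08286/206265 = 4.0172 × 10^-7 rad.
d = B/θ = (4.922 × 10^8) / (4.0172 × 10^-7) = 1.2252 × 10^15 km.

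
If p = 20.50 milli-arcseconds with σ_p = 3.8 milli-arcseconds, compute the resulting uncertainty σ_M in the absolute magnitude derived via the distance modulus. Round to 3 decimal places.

σ_M = 0.403 mag

M = m − 5 log₁₀ d + 5 = m + 5 log₁₀ p + 5, so ∂M/∂p = 5/(p ln 10).
σ_M = (5/ln 10) · (σ_p/p) = 2.1715 × 3.8/20.50 = 2.1715 × 0.18537 = 0.40253.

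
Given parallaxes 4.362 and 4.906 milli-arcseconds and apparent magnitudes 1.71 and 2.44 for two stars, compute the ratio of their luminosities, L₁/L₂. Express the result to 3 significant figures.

d₁ = 1/p₁ = 1/0.004362″ = 229.25 pc; d₂ = 1/p₂ = 1/0.004906″ = 203.83 pc.
M₁ = m₁ − 5 log₁₀ d₁ + 5 = 1.71 − 11.8015 + 5 = -5.0915.
M₂ = 2.44 − 11.5463 + 5 = -4.1063.
L₁/L₂ = 10^(0.4(M₂ − M₁)) = 10^(0.4 × 0.9852) = 10^0.39408 = 2.4779.

L₁/L₂ = 2.48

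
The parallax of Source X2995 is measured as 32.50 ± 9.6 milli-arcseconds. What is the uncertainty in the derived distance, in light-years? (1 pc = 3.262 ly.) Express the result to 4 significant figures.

d = 1/p, so σ_d = σ_p / p².
σ_d = 0.00960 / (0.03250)² = 0.00960 / 0.0010563 = 9.0883 pc = 9.0883 × 3.262 ly = 29.646 ly.

29.65 ly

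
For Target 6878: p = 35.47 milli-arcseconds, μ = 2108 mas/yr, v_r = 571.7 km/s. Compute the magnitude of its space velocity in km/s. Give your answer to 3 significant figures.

d = 1/p = 1/0.03547″ = 28.193 pc.
μ = 2108 mas/yr = 2.108 ″/yr.
v_t = 4.740 μ d = 4.740 × 2.108 × 28.193 = 281.7 km/s.
v = √(v_r² + v_t²) = √(571.7² + 281.7²) = √406196 = 637.34 km/s.

637 km/s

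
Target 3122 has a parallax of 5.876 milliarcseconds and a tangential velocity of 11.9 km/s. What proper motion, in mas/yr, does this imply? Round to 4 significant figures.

14.75 mas/yr

d = 1/p = 1/0.005876″ = 170.18 pc.
μ = v_t / (4.74 d) = 11.9 / (4.74 × 170.18) = 11.9 / 806.65 = 0.014752 ″/yr = 14.752 mas/yr.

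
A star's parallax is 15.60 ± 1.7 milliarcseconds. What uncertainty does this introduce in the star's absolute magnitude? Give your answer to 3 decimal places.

M = m − 5 log₁₀ d + 5 = m + 5 log₁₀ p + 5, so ∂M/∂p = 5/(p ln 10).
σ_M = (5/ln 10) · (σ_p/p) = 2.1715 × 1.7/15.60 = 2.1715 × 0.10897 = 0.23663.

σ_M = 0.237 mag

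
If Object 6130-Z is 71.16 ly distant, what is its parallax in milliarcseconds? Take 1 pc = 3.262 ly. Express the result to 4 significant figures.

45.84 mas

d = 71.16 ly ÷ 3.262 = 21.815 pc.
p = 1/d = 1/21.815 = 0.04584 arcsec.
= 0.04584 × 1000 = 45.84 mas.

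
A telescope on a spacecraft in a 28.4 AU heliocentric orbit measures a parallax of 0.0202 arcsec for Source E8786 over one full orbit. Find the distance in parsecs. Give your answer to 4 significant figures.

With baseline B (in AU) and parallax p (in arcsec), d = B/p parsecs.
d = 28.4 / 0.0202 = 1405.9 pc.

1406 pc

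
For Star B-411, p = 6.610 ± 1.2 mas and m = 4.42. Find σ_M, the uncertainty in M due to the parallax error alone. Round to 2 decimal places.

M = m − 5 log₁₀ d + 5 = m + 5 log₁₀ p + 5, so ∂M/∂p = 5/(p ln 10).
σ_M = (5/ln 10) · (σ_p/p) = 2.1715 × 1.2/6.610 = 2.1715 × 0.18154 = 0.39421.

σ_M = 0.39 mag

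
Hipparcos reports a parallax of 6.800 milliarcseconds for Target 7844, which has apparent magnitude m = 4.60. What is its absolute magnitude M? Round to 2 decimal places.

M = -1.24

d = 1/p = 1/0.006800″ = 147.06 pc.
m − M = 5 log₁₀(147.06) − 5 = 10.8375 − 5 = 5.8375.
M = m − (m − M) = 4.60 − 5.8375 = -1.24.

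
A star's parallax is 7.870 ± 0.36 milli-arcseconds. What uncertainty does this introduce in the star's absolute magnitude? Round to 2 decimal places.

M = m − 5 log₁₀ d + 5 = m + 5 log₁₀ p + 5, so ∂M/∂p = 5/(p ln 10).
σ_M = (5/ln 10) · (σ_p/p) = 2.1715 × 0.36/7.870 = 2.1715 × 0.045743 = 0.099331.

σ_M = 0.10 mag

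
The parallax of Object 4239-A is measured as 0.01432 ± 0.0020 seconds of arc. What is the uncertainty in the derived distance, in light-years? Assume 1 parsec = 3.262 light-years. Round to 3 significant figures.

d = 1/p, so σ_d = σ_p / p².
σ_d = 0.00200 / (0.01432)² = 0.00200 / 0.00020506 = 9.7532 pc = 9.7532 × 3.262 ly = 31.815 ly.

31.8 ly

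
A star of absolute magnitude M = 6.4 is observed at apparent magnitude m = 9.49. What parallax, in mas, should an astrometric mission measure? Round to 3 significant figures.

24.1 mas

m − M = 9.49 − 6.4 = 3.09.
d = 10^((m−M)/5 + 1) = 10^1.618 = 41.495 pc.
p = 1/d = 1/41.495 = 0.024099 arcsec = 24.099 mas.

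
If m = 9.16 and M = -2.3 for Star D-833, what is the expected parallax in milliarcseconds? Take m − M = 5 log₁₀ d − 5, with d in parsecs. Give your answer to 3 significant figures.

m − M = 9.16 − (-2.3) = 11.46.
d = 10^((m−M)/5 + 1) = 10^3.292 = 1958.8 pc.
p = 1/d = 1/1958.8 = 0.00051052 arcsec = 0.51052 mas.

0.511 mas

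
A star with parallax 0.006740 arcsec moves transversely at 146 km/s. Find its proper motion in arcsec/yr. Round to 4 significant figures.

d = 1/p = 1/0.006740″ = 148.37 pc.
μ = v_t / (4.74 d) = 146 / (4.74 × 148.37) = 146 / 703.27 = 0.2076 ″/yr.

0.2076 arcsec/yr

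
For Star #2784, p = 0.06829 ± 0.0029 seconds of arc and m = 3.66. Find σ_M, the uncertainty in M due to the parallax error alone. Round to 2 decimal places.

M = m − 5 log₁₀ d + 5 = m + 5 log₁₀ p + 5, so ∂M/∂p = 5/(p ln 10).
σ_M = (5/ln 10) · (σ_p/p) = 2.1715 × 0.0029/0.06829 = 2.1715 × 0.042466 = 0.092215.

σ_M = 0.09 mag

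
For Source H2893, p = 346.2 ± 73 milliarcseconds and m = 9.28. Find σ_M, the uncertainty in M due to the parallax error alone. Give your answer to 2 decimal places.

σ_M = 0.46 mag

M = m − 5 log₁₀ d + 5 = m + 5 log₁₀ p + 5, so ∂M/∂p = 5/(p ln 10).
σ_M = (5/ln 10) · (σ_p/p) = 2.1715 × 73/346.2 = 2.1715 × 0.21086 = 0.45788.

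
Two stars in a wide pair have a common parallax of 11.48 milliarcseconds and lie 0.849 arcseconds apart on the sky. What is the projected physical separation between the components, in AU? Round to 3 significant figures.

d = 1/p = 1/0.01148″ = 87.108 pc.
At distance d (pc), an angle of θ arcsec spans θ·d AU: s = 0.849 × 87.108 = 73.955 AU.

74.0 AU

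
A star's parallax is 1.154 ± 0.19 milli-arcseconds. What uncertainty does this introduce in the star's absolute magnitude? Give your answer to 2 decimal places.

σ_M = 0.36 mag

M = m − 5 log₁₀ d + 5 = m + 5 log₁₀ p + 5, so ∂M/∂p = 5/(p ln 10).
σ_M = (5/ln 10) · (σ_p/p) = 2.1715 × 0.19/1.154 = 2.1715 × 0.16464 = 0.35752.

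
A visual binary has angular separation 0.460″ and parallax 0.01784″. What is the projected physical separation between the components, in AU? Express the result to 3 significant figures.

d = 1/p = 1/0.01784″ = 56.054 pc.
At distance d (pc), an angle of θ arcsec spans θ·d AU: s = 0.460 × 56.054 = 25.785 AU.

25.8 AU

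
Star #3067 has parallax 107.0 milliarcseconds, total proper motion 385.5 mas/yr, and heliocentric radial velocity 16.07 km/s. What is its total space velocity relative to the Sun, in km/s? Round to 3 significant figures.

23.4 km/s

d = 1/p = 1/0.1070″ = 9.3458 pc.
μ = 385.5 mas/yr = 0.3855 ″/yr.
v_t = 4.740 μ d = 4.740 × 0.3855 × 9.3458 = 17.077 km/s.
v = √(v_r² + v_t²) = √(16.07² + 17.077²) = √549.869 = 23.449 km/s.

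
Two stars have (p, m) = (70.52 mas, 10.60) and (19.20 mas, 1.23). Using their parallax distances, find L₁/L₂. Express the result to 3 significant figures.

d₁ = 1/p₁ = 1/0.07052″ = 14.18 pc; d₂ = 1/p₂ = 1/0.01920″ = 52.083 pc.
M₁ = m₁ − 5 log₁₀ d₁ + 5 = 10.60 − 5.7584 + 5 = 9.8416.
M₂ = 1.23 − 8.5835 + 5 = -2.3535.
L₁/L₂ = 10^(0.4(M₂ − M₁)) = 10^(0.4 × (-12.1951)) = 10^(-4.87804) = 0.000013242.

L₁/L₂ = 1.32 × 10^-5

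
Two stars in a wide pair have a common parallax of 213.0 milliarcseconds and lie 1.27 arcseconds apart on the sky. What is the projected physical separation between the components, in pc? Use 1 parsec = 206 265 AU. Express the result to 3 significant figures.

d = 1/p = 1/0.2130″ = 4.6948 pc.
At distance d (pc), an angle of θ arcsec spans θ·d AU: s = 1.27 × 4.6948 = 5.9624 AU.
= 5.9624 / 206265 = 2.8907 × 10^-5 pc.

2.89 × 10^-5 pc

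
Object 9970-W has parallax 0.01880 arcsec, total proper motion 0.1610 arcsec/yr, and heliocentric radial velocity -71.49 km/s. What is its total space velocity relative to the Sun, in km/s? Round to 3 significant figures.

82.2 km/s

d = 1/p = 1/0.01880″ = 53.191 pc.
v_t = 4.740 μ d = 4.740 × 0.1610 × 53.191 = 40.592 km/s.
v = √(v_r² + v_t²) = √((-71.49)² + 40.592²) = √6758.53 = 82.21 km/s.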